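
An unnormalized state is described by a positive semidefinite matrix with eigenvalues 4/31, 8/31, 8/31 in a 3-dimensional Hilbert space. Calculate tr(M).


tr(M) = sum of eigenvalues
= 4/31 + 8/31 + 8/31
= 20/31
= 0.6452

0.6452


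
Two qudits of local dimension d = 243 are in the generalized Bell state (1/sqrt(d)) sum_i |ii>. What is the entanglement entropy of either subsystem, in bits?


For a maximally entangled state in d x d:
S = log2(d) = log2(243)
= 7.9248

7.9248


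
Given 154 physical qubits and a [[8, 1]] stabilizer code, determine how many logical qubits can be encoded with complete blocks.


Each code block uses 8 physical qubits for 1 logical qubit(s).
Number of complete blocks = floor(154 / 8) = 19
Logical qubits = 19 * 1
= 19

19


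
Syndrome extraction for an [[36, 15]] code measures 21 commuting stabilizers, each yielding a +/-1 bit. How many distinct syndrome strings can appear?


Each stabilizer generator gives a binary (+1 or -1) measurement outcome.
With 21 independent generators:
Total syndromes = 2^21
= 2097152

2097152


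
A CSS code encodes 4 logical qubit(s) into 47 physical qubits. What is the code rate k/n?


Code rate R = k/n
= 4/47
= 0.0851

0.0851


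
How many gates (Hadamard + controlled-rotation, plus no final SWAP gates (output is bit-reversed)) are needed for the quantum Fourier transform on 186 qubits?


Hadamard gates: 186
Controlled rotations: n*(n-1)/2 = 186*185/2 = 17205
SWAP gates: 0 (omitted)
Total = 186 + 17205
= 17391

17391


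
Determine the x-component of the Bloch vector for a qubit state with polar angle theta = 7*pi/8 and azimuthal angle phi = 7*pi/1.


theta = 2.7489, phi = 21.9911
r_x = sin(theta)*cos(phi) = 0.3827 * -1.0000
r_x = -0.3827

-0.3827


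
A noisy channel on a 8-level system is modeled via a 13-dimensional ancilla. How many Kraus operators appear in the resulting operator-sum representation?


Tracing out the environment in an orthonormal basis {|i>_E} gives Kraus operators K_i = <i|_E U |0>_E.
Number of Kraus operators = dim(H_env) = d_env
= 13

13


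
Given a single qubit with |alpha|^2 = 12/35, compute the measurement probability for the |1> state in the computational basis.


|alpha|^2 = 12/35 = 0.3429
|beta|^2 = 1 - 12/35 = 23/35 = 0.6571
P(|1>) = |beta|^2 = 0.6571

0.6571


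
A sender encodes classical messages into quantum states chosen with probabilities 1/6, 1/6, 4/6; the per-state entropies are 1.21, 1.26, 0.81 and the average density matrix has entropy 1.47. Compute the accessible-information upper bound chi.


chi = S(rho) - sum_i p_i * S(rho_i)
Weighted entropy = 1/6 * 1.21 + 1/6 * 1.26 + 4/6 * 0.81
= 0.9517
chi = 1.47 - 0.9517
= 0.5183

0.5183


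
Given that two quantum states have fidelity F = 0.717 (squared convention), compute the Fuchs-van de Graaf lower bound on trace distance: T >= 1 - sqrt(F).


Fuchs-van de Graaf (squared-fidelity convention): 1 - sqrt(F) <= T <= sqrt(1 - F).
Lower bound: T >= 1 - sqrt(F)
sqrt(F) = sqrt(0.717) = 0.8468
T >= 1 - 0.8468
T >= 0.1532

0.1532


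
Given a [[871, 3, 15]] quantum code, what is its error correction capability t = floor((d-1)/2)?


Code parameters: [[871, 3, 15]], distance d = 15.
Number of correctable errors = floor((d-1)/2)
= floor((15 - 1)/2)
= floor(14/2)
= 7

7


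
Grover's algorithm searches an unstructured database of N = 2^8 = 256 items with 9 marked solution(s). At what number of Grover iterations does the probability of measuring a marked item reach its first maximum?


After j Grover iterations the success probability is P(j) = sin^2((2j+1)*theta), where sin(theta) = sqrt(k/N).
N = 2^8 = 256, k = 9
sin(theta) = sqrt(k/N) = 0.1875
theta = arcsin(sqrt(k/N)) = 0.1886163862 rad
P(j) reaches its first maximum when (2j+1)*theta is as close as possible to pi/2, i.e. j = round(pi/(4*theta) - 1/2).
pi/(4*theta) - 1/2 = 3.6640
(For comparison, the common estimate pi/4 * sqrt(N/k) = 4.1888; the exact maximiser is used here.)
Optimal iterations = 4

4


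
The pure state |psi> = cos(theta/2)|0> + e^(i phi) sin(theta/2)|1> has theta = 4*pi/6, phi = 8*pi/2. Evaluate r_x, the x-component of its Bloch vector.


theta = 2.0944, phi = 12.5664
r_x = sin(theta)*cos(phi) = 0.8660 * 1.0000
r_x = 0.8660

0.8660


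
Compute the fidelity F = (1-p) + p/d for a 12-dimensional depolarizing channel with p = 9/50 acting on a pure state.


F = (1-p) + p/d
= (1 - 0.1800) + 0.1800/12
= 0.8200 + 0.0150
= 0.8350

0.8350


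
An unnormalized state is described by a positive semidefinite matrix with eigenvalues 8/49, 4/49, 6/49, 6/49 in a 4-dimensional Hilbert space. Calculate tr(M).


tr(M) = sum of eigenvalues
= 8/49 + 4/49 + 6/49 + 6/49
= 24/49
= 0.4898

0.4898


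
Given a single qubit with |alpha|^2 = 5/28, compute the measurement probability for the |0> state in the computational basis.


|alpha|^2 = 5/28 = 0.1786
|beta|^2 = 1 - 5/28 = 23/28 = 0.8214
P(|0>) = |alpha|^2 = 0.1786

0.1786


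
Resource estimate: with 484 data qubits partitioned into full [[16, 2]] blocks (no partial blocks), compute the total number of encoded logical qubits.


Each code block uses 16 physical qubits for 2 logical qubit(s).
Number of complete blocks = floor(484 / 16) = 30
Logical qubits = 30 * 2
= 60

60


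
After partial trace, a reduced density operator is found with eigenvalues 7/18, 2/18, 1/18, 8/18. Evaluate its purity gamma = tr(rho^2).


tr(rho^2) = sum of eigenvalues squared
= (7/18)^2 + (2/18)^2 + (1/18)^2 + (8/18)^2
= (49 + 4 + 1 + 64) / 324
= 118/324
= 0.3642

0.3642


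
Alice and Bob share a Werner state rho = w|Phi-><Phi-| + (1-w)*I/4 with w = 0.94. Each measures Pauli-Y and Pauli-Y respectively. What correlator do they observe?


|Phi-> = (|00> - |11>)/sqrt(2)
For the pure Bell state, <Y_A Y_B> = +1 (Bell-state Pauli correlator).
The maximally-mixed part I/4 has tr(I/4 * P tensor P) = 0 for any traceless Pauli P.
So <Y_A Y_B>_rho = w * (+1) + (1 - w) * 0
= 0.94 * (+1)
= 0.9400

0.9400


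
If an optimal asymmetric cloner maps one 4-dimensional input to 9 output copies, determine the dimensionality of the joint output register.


Output space = H^(tensor 9) where dim(H) = 4
dim = 4^9
= 16 (after 2 factors)
= 64 (after 3 factors)
= 256 (after 4 factors)
= 1024 (after 5 factors)
= 4096 (after 6 factors)
= 16384 (after 7 factors)
= 65536 (after 8 factors)
= 262144 (after 9 factors)
= 262144

262144


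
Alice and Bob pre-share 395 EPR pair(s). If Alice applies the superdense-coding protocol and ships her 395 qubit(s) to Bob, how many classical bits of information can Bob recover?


Superdense coding allows 2 classical bits per shared entangled pair.
395 pair(s) -> 2 * 395 = 790 classical bits

790


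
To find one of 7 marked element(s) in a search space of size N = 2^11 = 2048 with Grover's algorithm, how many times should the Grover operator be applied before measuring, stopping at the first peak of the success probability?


After j Grover iterations the success probability is P(j) = sin^2((2j+1)*theta), where sin(theta) = sqrt(k/N).
N = 2^11 = 2048, k = 7
sin(theta) = sqrt(k/N) = 0.05846339667
theta = arcsin(sqrt(k/N)) = 0.05849675234 rad
P(j) reaches its first maximum when (2j+1)*theta is as close as possible to pi/2, i.e. j = round(pi/(4*theta) - 1/2).
pi/(4*theta) - 1/2 = 12.9264
(For comparison, the common estimate pi/4 * sqrt(N/k) = 13.4340; the exact maximiser is used here.)
Optimal iterations = 13

13


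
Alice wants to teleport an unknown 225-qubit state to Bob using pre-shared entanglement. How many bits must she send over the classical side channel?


Quantum teleportation requires 2 classical bits per qubit teleported.
225 qubit(s) -> 2 * 225 = 450 classical bits

450


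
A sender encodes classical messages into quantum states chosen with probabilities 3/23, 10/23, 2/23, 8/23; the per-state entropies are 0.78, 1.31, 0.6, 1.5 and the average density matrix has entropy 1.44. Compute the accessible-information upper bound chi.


chi = S(rho) - sum_i p_i * S(rho_i)
Weighted entropy = 3/23 * 0.78 + 10/23 * 1.31 + 2/23 * 0.6 + 8/23 * 1.5
= 1.2452
chi = 1.44 - 1.2452
= 0.1948

0.1948


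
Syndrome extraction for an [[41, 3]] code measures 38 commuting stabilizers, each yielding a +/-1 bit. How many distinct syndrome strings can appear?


Each stabilizer generator gives a binary (+1 or -1) measurement outcome.
With 38 independent generators:
Total syndromes = 2^38
= 274877906944

274877906944


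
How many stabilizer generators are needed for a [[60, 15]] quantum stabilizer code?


For an [[n,k]] stabilizer code:
Number of stabilizer generators = n - k
= 60 - 15
= 45

45


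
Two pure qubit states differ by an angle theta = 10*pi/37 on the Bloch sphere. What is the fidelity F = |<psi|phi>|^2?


For states separated by angle theta on Bloch sphere:
F = cos^2(theta/2)
theta = 10*pi/37 = 0.8491
theta/2 = 0.4245
cos(theta/2) = 0.9112
F = 0.8303

0.8303


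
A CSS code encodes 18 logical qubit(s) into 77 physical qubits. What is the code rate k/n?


Code rate R = k/n
= 18/77
= 0.2338

0.2338


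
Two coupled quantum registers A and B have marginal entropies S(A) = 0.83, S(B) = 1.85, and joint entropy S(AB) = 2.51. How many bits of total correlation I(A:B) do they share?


I(A:B) = S(A) + S(B) - S(AB)
= 0.83 + 1.85 - 2.51
= 0.1700

0.1700


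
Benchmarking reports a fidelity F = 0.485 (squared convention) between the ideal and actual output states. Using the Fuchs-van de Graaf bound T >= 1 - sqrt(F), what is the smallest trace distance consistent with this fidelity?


Fuchs-van de Graaf (squared-fidelity convention): 1 - sqrt(F) <= T <= sqrt(1 - F).
Lower bound: T >= 1 - sqrt(F)
sqrt(F) = sqrt(0.485) = 0.6964
T >= 1 - 0.6964
T >= 0.3036

0.3036


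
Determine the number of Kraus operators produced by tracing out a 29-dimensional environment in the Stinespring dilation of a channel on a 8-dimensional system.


Tracing out the environment in an orthonormal basis {|i>_E} gives Kraus operators K_i = <i|_E U |0>_E.
Number of Kraus operators = dim(H_env) = d_env
= 29

29


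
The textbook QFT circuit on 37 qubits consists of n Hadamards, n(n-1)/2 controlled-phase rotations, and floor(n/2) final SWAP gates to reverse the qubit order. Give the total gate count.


Hadamard gates: 37
Controlled rotations: n*(n-1)/2 = 37*36/2 = 666
SWAP gates: floor(n/2) = floor(37/2) = 18
Total = 37 + 666 + 18
= 721

721


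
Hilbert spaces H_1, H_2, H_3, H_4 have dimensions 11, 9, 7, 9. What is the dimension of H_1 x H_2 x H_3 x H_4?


dim(H_1 x H_2 x H_3 x H_4) = 11 * 9 * 7 * 9
= 99 * 7 * 9
= 693 * 9
= 6237

6237


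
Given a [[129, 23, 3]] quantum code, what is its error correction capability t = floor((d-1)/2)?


Code parameters: [[129, 23, 3]], distance d = 3.
Number of correctable errors = floor((d-1)/2)
= floor((3 - 1)/2)
= floor(2/2)
= 1

1


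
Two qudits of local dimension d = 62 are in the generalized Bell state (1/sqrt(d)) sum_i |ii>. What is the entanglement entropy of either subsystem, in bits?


For a maximally entangled state in d x d:
S = log2(d) = log2(62)
= 5.9542

5.9542


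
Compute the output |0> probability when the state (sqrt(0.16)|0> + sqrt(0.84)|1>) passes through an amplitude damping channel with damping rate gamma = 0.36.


For amplitude damping with parameter gamma on state sqrt(a)|0> + sqrt(b)|1>:
alpha^2 = 0.16, beta^2 = 0.84
P(|0>) = alpha^2 + gamma * beta^2
= 0.16 + 0.36 * 0.84
= 0.16 + 0.3024
= 0.4624

0.4624


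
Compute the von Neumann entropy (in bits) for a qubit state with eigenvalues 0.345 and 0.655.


S = -p*log2(p) - (1-p)*log2(1-p)
p = 0.3450, 1-p = 0.6550
= -0.3450 * log2(0.3450) - 0.6550 * log2(0.6550)
= -(-0.5297) - (-0.3998)
= 0.9295

0.9295


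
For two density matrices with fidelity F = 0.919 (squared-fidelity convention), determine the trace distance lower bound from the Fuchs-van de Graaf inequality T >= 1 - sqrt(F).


Fuchs-van de Graaf (squared-fidelity convention): 1 - sqrt(F) <= T <= sqrt(1 - F).
Lower bound: T >= 1 - sqrt(F)
sqrt(F) = sqrt(0.919) = 0.9586
T >= 1 - 0.9586
T >= 0.0414

0.0414


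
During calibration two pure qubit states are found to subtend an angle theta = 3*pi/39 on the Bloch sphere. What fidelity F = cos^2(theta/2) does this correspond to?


For states separated by angle theta on Bloch sphere:
F = cos^2(theta/2)
theta = 3*pi/39 = 0.2417
theta/2 = 0.1208
cos(theta/2) = 0.9927
F = 0.9855

0.9855


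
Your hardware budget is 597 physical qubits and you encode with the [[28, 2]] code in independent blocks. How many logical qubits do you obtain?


Each code block uses 28 physical qubits for 2 logical qubit(s).
Number of complete blocks = floor(597 / 28) = 21
Logical qubits = 21 * 2
= 42

42


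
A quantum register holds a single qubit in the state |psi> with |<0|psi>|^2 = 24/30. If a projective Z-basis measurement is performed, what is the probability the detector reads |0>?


|alpha|^2 = 24/30 = 0.8000
|beta|^2 = 1 - 24/30 = 6/30 = 0.2000
P(|0>) = |alpha|^2 = 0.8000

0.8000


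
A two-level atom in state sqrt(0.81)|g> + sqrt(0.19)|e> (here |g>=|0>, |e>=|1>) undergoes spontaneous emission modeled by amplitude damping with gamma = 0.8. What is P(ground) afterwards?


For amplitude damping with parameter gamma on state sqrt(a)|0> + sqrt(b)|1>:
alpha^2 = 0.81, beta^2 = 0.19
P(|0>) = alpha^2 + gamma * beta^2
= 0.81 + 0.8 * 0.19
= 0.81 + 0.1520
= 0.9620

0.9620


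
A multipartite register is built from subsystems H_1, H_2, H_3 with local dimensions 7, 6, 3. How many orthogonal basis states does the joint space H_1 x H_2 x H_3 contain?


dim(H_1 x H_2 x H_3) = 7 * 6 * 3
= 42 * 3
= 126

126


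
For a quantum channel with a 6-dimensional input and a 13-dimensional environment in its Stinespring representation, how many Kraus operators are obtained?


Tracing out the environment in an orthonormal basis {|i>_E} gives Kraus operators K_i = <i|_E U |0>_E.
Number of Kraus operators = dim(H_env) = d_env
= 13

13


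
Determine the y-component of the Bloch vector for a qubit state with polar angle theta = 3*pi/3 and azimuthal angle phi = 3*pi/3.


theta = 3.1416, phi = 3.1416
r_y = sin(theta)*sin(phi) = 0.0000 * 0.0000
r_y = 0.0000

0.0000


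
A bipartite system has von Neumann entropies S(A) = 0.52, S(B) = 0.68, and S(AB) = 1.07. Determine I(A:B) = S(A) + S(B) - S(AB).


I(A:B) = S(A) + S(B) - S(AB)
= 0.52 + 0.68 - 1.07
= 0.1300

0.1300


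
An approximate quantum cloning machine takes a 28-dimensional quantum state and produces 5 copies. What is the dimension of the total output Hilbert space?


Output space = H^(tensor 5) where dim(H) = 28
dim = 28^5
= 784 (after 2 factors)
= 21952 (after 3 factors)
= 614656 (after 4 factors)
= 17210368 (after 5 factors)
= 17210368

17210368


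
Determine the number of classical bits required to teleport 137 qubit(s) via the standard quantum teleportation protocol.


Quantum teleportation requires 2 classical bits per qubit teleported.
137 qubit(s) -> 2 * 137 = 274 classical bits

274


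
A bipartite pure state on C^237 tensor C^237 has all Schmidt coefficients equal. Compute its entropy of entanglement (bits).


For a maximally entangled state in d x d:
S = log2(d) = log2(237)
= 7.8887

7.8887


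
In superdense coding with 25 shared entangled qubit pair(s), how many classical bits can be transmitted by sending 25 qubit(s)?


Superdense coding allows 2 classical bits per shared entangled pair.
25 pair(s) -> 2 * 25 = 50 classical bits

50


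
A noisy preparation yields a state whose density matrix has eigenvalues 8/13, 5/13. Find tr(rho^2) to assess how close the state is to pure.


tr(rho^2) = sum of eigenvalues squared
= (8/13)^2 + (5/13)^2
= (64 + 25) / 169
= 89/169
= 0.5266

0.5266


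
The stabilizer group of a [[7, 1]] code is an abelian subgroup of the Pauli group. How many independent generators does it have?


For an [[n,k]] stabilizer code:
Number of stabilizer generators = n - k
= 7 - 1
= 6

6


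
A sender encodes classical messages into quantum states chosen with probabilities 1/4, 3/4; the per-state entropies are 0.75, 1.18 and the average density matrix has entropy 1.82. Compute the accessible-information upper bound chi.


chi = S(rho) - sum_i p_i * S(rho_i)
Weighted entropy = 1/4 * 0.75 + 3/4 * 1.18
= 1.0725
chi = 1.82 - 1.0725
= 0.7475

0.7475


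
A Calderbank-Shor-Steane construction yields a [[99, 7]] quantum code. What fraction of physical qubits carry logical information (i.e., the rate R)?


Code rate R = k/n
= 7/99
= 0.0707

0.0707


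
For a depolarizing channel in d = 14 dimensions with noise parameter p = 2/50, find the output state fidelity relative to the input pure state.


F = (1-p) + p/d
= (1 - 0.0400) + 0.0400/14
= 0.9600 + 0.0029
= 0.9629

0.9629


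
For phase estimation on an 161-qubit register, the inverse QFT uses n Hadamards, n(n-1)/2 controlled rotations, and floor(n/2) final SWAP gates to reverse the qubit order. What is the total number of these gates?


Hadamard gates: 161
Controlled rotations: n*(n-1)/2 = 161*160/2 = 12880
SWAP gates: floor(n/2) = floor(161/2) = 80
Total = 161 + 12880 + 80
= 13121

13121


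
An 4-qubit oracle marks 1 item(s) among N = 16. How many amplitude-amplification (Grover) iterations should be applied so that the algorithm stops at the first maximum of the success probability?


After j Grover iterations the success probability is P(j) = sin^2((2j+1)*theta), where sin(theta) = sqrt(k/N).
N = 2^4 = 16, k = 1
sin(theta) = sqrt(k/N) = 0.25
theta = arcsin(sqrt(k/N)) = 0.2526802551 rad
P(j) reaches its first maximum when (2j+1)*theta is as close as possible to pi/2, i.e. j = round(pi/(4*theta) - 1/2).
pi/(4*theta) - 1/2 = 2.6083
(For comparison, the common estimate pi/4 * sqrt(N/k) = 3.1416; the exact maximiser is used here.)
Optimal iterations = 3

3


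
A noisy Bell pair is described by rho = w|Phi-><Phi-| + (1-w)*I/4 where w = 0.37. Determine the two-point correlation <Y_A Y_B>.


|Phi-> = (|00> - |11>)/sqrt(2)
For the pure Bell state, <Y_A Y_B> = +1 (Bell-state Pauli correlator).
The maximally-mixed part I/4 has tr(I/4 * P tensor P) = 0 for any traceless Pauli P.
So <Y_A Y_B>_rho = w * (+1) + (1 - w) * 0
= 0.37 * (+1)
= 0.3700

0.3700


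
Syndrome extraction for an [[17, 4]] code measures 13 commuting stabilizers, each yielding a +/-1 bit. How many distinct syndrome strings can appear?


Each stabilizer generator gives a binary (+1 or -1) measurement outcome.
With 13 independent generators:
Total syndromes = 2^13
= 8192

8192


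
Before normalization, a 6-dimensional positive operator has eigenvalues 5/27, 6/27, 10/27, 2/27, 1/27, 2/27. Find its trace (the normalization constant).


tr(M) = sum of eigenvalues
= 5/27 + 6/27 + 10/27 + 2/27 + 1/27 + 2/27
= 26/27
= 0.9630

0.9630


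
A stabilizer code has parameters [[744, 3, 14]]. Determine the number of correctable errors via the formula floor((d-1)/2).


Code parameters: [[744, 3, 14]], distance d = 14.
Number of correctable errors = floor((d-1)/2)
= floor((14 - 1)/2)
= floor(13/2)
= 6

6


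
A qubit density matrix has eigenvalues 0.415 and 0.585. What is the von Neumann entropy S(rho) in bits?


S = -p*log2(p) - (1-p)*log2(1-p)
p = 0.4150, 1-p = 0.5850
= -0.4150 * log2(0.4150) - 0.5850 * log2(0.5850)
= -(-0.5266) - (-0.4525)
= 0.9791

0.9791


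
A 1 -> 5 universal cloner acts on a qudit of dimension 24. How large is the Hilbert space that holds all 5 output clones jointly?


Output space = H^(tensor 5) where dim(H) = 24
dim = 24^5
= 576 (after 2 factors)
= 13824 (after 3 factors)
= 331776 (after 4 factors)
= 7962624 (after 5 factors)
= 7962624

7962624


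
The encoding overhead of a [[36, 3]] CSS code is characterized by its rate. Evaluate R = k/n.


Code rate R = k/n
= 3/36
= 0.0833

0.0833


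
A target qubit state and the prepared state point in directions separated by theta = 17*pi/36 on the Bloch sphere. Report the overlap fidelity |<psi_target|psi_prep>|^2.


For states separated by angle theta on Bloch sphere:
F = cos^2(theta/2)
theta = 17*pi/36 = 1.4835
theta/2 = 0.7418
cos(theta/2) = 0.7373
F = 0.5436

0.5436


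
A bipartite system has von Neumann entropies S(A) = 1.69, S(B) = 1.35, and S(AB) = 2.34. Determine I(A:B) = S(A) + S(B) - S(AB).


I(A:B) = S(A) + S(B) - S(AB)
= 1.69 + 1.35 - 2.34
= 0.7000

0.7000


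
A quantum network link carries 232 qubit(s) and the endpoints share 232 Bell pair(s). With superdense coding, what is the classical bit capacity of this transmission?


Superdense coding allows 2 classical bits per shared entangled pair.
232 pair(s) -> 2 * 232 = 464 classical bits

464


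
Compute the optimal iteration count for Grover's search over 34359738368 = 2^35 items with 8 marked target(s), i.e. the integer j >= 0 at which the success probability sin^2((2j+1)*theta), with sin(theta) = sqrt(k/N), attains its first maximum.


After j Grover iterations the success probability is P(j) = sin^2((2j+1)*theta), where sin(theta) = sqrt(k/N).
N = 2^35 = 34359738368, k = 8
sin(theta) = sqrt(k/N) = 1.525878906e-05
theta = arcsin(sqrt(k/N)) = 1.525878906e-05 rad
P(j) reaches its first maximum when (2j+1)*theta is as close as possible to pi/2, i.e. j = round(pi/(4*theta) - 1/2).
pi/(4*theta) - 1/2 = 51471.3540
(For comparison, the common estimate pi/4 * sqrt(N/k) = 51471.8540; the exact maximiser is used here.)
Optimal iterations = 51471

51471


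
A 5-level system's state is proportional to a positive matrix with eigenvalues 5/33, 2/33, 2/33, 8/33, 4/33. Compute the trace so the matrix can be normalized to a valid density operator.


tr(M) = sum of eigenvalues
= 5/33 + 2/33 + 2/33 + 8/33 + 4/33
= 21/33
= 0.6364

0.6364


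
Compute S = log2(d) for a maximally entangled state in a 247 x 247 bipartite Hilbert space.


For a maximally entangled state in d x d:
S = log2(d) = log2(247)
= 7.9484

7.9484


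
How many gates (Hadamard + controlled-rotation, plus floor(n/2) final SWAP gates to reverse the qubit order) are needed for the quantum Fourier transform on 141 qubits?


Hadamard gates: 141
Controlled rotations: n*(n-1)/2 = 141*140/2 = 9870
SWAP gates: floor(n/2) = floor(141/2) = 70
Total = 141 + 9870 + 70
= 10081

10081


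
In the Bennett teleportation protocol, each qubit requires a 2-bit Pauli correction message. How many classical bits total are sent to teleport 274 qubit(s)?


Quantum teleportation requires 2 classical bits per qubit teleported.
274 qubit(s) -> 2 * 274 = 548 classical bits

548


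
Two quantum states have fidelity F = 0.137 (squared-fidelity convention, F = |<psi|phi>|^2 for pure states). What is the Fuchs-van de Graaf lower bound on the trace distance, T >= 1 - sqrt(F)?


Fuchs-van de Graaf (squared-fidelity convention): 1 - sqrt(F) <= T <= sqrt(1 - F).
Lower bound: T >= 1 - sqrt(F)
sqrt(F) = sqrt(0.137) = 0.3701
T >= 1 - 0.3701
T >= 0.6299

0.6299


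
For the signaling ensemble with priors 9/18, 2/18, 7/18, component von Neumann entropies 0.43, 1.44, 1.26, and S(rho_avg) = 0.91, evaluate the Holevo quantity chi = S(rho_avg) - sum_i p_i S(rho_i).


chi = S(rho) - sum_i p_i * S(rho_i)
Weighted entropy = 9/18 * 0.43 + 2/18 * 1.44 + 7/18 * 1.26
= 0.8650
chi = 0.91 - 0.8650
= 0.0450

0.0450


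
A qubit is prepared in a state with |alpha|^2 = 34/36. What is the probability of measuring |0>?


|alpha|^2 = 34/36 = 0.9444
|beta|^2 = 1 - 34/36 = 2/36 = 0.0556
P(|0>) = |alpha|^2 = 0.9444

0.9444


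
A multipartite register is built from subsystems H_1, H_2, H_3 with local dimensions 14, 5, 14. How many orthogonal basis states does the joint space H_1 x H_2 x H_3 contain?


dim(H_1 x H_2 x H_3) = 14 * 5 * 14
= 70 * 14
= 980

980


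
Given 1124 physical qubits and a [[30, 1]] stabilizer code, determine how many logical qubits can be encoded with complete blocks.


Each code block uses 30 physical qubits for 1 logical qubit(s).
Number of complete blocks = floor(1124 / 30) = 37
Logical qubits = 37 * 1
= 37

37


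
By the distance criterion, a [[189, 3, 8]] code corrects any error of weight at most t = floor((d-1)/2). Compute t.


Code parameters: [[189, 3, 8]], distance d = 8.
Number of correctable errors = floor((d-1)/2)
= floor((8 - 1)/2)
= floor(7/2)
= 3

3


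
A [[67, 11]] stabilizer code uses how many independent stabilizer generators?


For an [[n,k]] stabilizer code:
Number of stabilizer generators = n - k
= 67 - 11
= 56

56


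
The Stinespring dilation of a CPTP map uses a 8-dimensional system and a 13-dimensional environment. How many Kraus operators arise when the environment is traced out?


Tracing out the environment in an orthonormal basis {|i>_E} gives Kraus operators K_i = <i|_E U |0>_E.
Number of Kraus operators = dim(H_env) = d_env
= 13

13


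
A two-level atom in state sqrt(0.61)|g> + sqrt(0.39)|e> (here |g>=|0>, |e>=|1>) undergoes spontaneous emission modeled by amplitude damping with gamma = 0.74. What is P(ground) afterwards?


For amplitude damping with parameter gamma on state sqrt(a)|0> + sqrt(b)|1>:
alpha^2 = 0.61, beta^2 = 0.39
P(|0>) = alpha^2 + gamma * beta^2
= 0.61 + 0.74 * 0.39
= 0.61 + 0.2886
= 0.8986

0.8986


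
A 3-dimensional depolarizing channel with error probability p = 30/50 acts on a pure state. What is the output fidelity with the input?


F = (1-p) + p/d
= (1 - 0.6000) + 0.6000/3
= 0.4000 + 0.2000
= 0.6000

0.6000


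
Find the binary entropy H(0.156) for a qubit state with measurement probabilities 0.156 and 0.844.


S = -p*log2(p) - (1-p)*log2(1-p)
p = 0.1560, 1-p = 0.8440
= -0.1560 * log2(0.1560) - 0.8440 * log2(0.8440)
= -(-0.4181) - (-0.2065)
= 0.6247

0.6247


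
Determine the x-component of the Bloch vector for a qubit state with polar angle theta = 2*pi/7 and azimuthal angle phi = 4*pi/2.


theta = 0.8976, phi = 6.2832
r_x = sin(theta)*cos(phi) = 0.7818 * 1.0000
r_x = 0.7818

0.7818


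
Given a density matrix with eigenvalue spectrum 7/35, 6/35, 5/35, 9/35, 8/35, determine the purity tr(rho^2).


tr(rho^2) = sum of eigenvalues squared
= (7/35)^2 + (6/35)^2 + (5/35)^2 + (9/35)^2 + (8/35)^2
= (49 + 36 + 25 + 81 + 64) / 1225
= 255/1225
= 0.2082

0.2082


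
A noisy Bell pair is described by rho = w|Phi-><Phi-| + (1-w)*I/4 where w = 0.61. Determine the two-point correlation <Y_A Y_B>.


|Phi-> = (|00> - |11>)/sqrt(2)
For the pure Bell state, <Y_A Y_B> = +1 (Bell-state Pauli correlator).
The maximally-mixed part I/4 has tr(I/4 * P tensor P) = 0 for any traceless Pauli P.
So <Y_A Y_B>_rho = w * (+1) + (1 - w) * 0
= 0.61 * (+1)
= 0.6100

0.6100


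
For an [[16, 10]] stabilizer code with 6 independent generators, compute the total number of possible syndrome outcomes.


Each stabilizer generator gives a binary (+1 or -1) measurement outcome.
With 6 independent generators:
Total syndromes = 2^6
= 64

64


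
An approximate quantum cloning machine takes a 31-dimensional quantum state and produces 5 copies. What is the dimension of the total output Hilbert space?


Output space = H^(tensor 5) where dim(H) = 31
dim = 31^5
= 961 (after 2 factors)
= 29791 (after 3 factors)
= 923521 (after 4 factors)
= 28629151 (after 5 factors)
= 28629151

28629151


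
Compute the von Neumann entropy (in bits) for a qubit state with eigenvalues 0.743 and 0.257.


S = -p*log2(p) - (1-p)*log2(1-p)
p = 0.7430, 1-p = 0.2570
= -0.7430 * log2(0.7430) - 0.2570 * log2(0.2570)
= -(-0.3184) - (-0.5038)
= 0.8222

0.8222


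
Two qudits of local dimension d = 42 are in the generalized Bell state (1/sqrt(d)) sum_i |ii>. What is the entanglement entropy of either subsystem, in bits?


For a maximally entangled state in d x d:
S = log2(d) = log2(42)
= 5.3923

5.3923


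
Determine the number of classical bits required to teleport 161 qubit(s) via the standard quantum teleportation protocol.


Quantum teleportation requires 2 classical bits per qubit teleported.
161 qubit(s) -> 2 * 161 = 322 classical bits

322


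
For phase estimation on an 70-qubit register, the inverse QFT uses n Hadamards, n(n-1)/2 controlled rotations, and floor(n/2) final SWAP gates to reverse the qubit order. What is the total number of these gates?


Hadamard gates: 70
Controlled rotations: n*(n-1)/2 = 70*69/2 = 2415
SWAP gates: floor(n/2) = floor(70/2) = 35
Total = 70 + 2415 + 35
= 2520

2520


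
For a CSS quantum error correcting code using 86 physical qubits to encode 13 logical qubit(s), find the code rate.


Code rate R = k/n
= 13/86
= 0.1512

0.1512


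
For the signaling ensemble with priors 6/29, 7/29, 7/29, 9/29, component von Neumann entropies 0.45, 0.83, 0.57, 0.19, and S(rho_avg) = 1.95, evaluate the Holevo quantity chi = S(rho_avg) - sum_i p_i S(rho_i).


chi = S(rho) - sum_i p_i * S(rho_i)
Weighted entropy = 6/29 * 0.45 + 7/29 * 0.83 + 7/29 * 0.57 + 9/29 * 0.19
= 0.4900
chi = 1.95 - 0.4900
= 1.4600

1.4600


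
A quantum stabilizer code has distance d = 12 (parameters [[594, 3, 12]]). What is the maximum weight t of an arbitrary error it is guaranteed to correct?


Code parameters: [[594, 3, 12]], distance d = 12.
Number of correctable errors = floor((d-1)/2)
= floor((12 - 1)/2)
= floor(11/2)
= 5

5


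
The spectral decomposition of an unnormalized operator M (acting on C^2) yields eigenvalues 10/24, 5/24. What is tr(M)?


tr(M) = sum of eigenvalues
= 10/24 + 5/24
= 15/24
= 0.6250

0.6250


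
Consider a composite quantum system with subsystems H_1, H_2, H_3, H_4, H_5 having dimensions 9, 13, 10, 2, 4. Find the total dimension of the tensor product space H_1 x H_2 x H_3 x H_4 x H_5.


dim(H_1 x H_2 x H_3 x H_4 x H_5) = 9 * 13 * 10 * 2 * 4
= 117 * 10 * 2 * 4
= 1170 * 2 * 4
= 2340 * 4
= 9360

9360


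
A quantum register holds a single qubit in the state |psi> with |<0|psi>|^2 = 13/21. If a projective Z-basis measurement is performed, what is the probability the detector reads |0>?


|alpha|^2 = 13/21 = 0.6190
|beta|^2 = 1 - 13/21 = 8/21 = 0.3810
P(|0>) = |alpha|^2 = 0.6190

0.6190


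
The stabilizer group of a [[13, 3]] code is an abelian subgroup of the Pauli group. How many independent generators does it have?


For an [[n,k]] stabilizer code:
Number of stabilizer generators = n - k
= 13 - 3
= 10

10


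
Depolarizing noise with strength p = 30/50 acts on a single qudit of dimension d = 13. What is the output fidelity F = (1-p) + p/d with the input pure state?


F = (1-p) + p/d
= (1 - 0.6000) + 0.6000/13
= 0.4000 + 0.0462
= 0.4462

0.4462


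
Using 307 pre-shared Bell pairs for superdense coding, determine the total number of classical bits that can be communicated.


Superdense coding allows 2 classical bits per shared entangled pair.
307 pair(s) -> 2 * 307 = 614 classical bits

614


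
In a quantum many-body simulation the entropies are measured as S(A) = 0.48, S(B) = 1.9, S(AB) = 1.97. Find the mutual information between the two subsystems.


I(A:B) = S(A) + S(B) - S(AB)
= 0.48 + 1.9 - 1.97
= 0.4100

0.4100


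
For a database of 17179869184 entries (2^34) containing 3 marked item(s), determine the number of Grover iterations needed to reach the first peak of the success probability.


After j Grover iterations the success probability is P(j) = sin^2((2j+1)*theta), where sin(theta) = sqrt(k/N).
N = 2^34 = 17179869184, k = 3
sin(theta) = sqrt(k/N) = 1.321449896e-05
theta = arcsin(sqrt(k/N)) = 1.321449896e-05 rad
P(j) reaches its first maximum when (2j+1)*theta is as close as possible to pi/2, i.e. j = round(pi/(4*theta) - 1/2).
pi/(4*theta) - 1/2 = 59434.0776
(For comparison, the common estimate pi/4 * sqrt(N/k) = 59434.5776; the exact maximiser is used here.)
Optimal iterations = 59434

59434


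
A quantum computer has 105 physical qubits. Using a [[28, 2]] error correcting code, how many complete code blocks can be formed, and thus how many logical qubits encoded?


Each code block uses 28 physical qubits for 2 logical qubit(s).
Number of complete blocks = floor(105 / 28) = 3
Logical qubits = 3 * 2
= 6

6


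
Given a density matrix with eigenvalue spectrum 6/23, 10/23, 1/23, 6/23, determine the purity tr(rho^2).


tr(rho^2) = sum of eigenvalues squared
= (6/23)^2 + (10/23)^2 + (1/23)^2 + (6/23)^2
= (36 + 100 + 1 + 36) / 529
= 173/529
= 0.3270

0.3270


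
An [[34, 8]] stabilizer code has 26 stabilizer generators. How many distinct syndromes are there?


Each stabilizer generator gives a binary (+1 or -1) measurement outcome.
With 26 independent generators:
Total syndromes = 2^26
= 67108864

67108864


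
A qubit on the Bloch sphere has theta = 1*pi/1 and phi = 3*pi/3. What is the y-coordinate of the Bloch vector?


theta = 3.1416, phi = 3.1416
r_y = sin(theta)*sin(phi) = 0.0000 * 0.0000
r_y = 0.0000

0.0000


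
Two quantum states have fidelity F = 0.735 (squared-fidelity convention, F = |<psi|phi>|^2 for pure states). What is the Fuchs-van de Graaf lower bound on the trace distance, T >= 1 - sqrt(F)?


Fuchs-van de Graaf (squared-fidelity convention): 1 - sqrt(F) <= T <= sqrt(1 - F).
Lower bound: T >= 1 - sqrt(F)
sqrt(F) = sqrt(0.735) = 0.8573
T >= 1 - 0.8573
T >= 0.1427

0.1427


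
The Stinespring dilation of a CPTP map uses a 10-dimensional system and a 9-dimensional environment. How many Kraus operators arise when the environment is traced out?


Tracing out the environment in an orthonormal basis {|i>_E} gives Kraus operators K_i = <i|_E U |0>_E.
Number of Kraus operators = dim(H_env) = d_env
= 9

9


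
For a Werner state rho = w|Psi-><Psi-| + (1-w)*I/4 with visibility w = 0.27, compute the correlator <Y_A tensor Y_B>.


|Psi-> = (|01> - |10>)/sqrt(2)
For the pure Bell state, <Y_A Y_B> = -1 (Bell-state Pauli correlator).
The maximally-mixed part I/4 has tr(I/4 * P tensor P) = 0 for any traceless Pauli P.
So <Y_A Y_B>_rho = w * (-1) + (1 - w) * 0
= 0.27 * (-1)
= -0.2700

-0.2700


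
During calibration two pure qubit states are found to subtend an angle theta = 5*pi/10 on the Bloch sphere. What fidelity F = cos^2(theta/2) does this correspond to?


For states separated by angle theta on Bloch sphere:
F = cos^2(theta/2)
theta = 5*pi/10 = 1.5708
theta/2 = 0.7854
cos(theta/2) = 0.7071
F = 0.5000

0.5000


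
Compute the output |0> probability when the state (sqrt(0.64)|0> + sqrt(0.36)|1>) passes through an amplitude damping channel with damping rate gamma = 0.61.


For amplitude damping with parameter gamma on state sqrt(a)|0> + sqrt(b)|1>:
alpha^2 = 0.64, beta^2 = 0.36
P(|0>) = alpha^2 + gamma * beta^2
= 0.64 + 0.61 * 0.36
= 0.64 + 0.2196
= 0.8596

0.8596


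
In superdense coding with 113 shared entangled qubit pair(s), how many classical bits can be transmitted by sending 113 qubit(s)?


Superdense coding allows 2 classical bits per shared entangled pair.
113 pair(s) -> 2 * 113 = 226 classical bits

226


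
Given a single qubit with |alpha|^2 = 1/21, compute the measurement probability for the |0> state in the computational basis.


|alpha|^2 = 1/21 = 0.0476
|beta|^2 = 1 - 1/21 = 20/21 = 0.9524
P(|0>) = |alpha|^2 = 0.0476

0.0476


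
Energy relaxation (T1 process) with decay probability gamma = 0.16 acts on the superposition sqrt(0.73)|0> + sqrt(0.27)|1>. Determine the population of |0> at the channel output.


For amplitude damping with parameter gamma on state sqrt(a)|0> + sqrt(b)|1>:
alpha^2 = 0.73, beta^2 = 0.27
P(|0>) = alpha^2 + gamma * beta^2
= 0.73 + 0.16 * 0.27
= 0.73 + 0.0432
= 0.7732

0.7732


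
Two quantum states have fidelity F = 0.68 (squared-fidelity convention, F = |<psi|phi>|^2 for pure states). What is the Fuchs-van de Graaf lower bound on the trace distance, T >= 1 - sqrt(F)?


Fuchs-van de Graaf (squared-fidelity convention): 1 - sqrt(F) <= T <= sqrt(1 - F).
Lower bound: T >= 1 - sqrt(F)
sqrt(F) = sqrt(0.68) = 0.8246
T >= 1 - 0.8246
T >= 0.1754

0.1754


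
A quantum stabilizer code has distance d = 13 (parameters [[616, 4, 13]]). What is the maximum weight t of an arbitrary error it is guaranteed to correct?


Code parameters: [[616, 4, 13]], distance d = 13.
Number of correctable errors = floor((d-1)/2)
= floor((13 - 1)/2)
= floor(12/2)
= 6

6


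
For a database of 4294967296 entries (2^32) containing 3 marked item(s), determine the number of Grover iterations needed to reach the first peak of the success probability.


After j Grover iterations the success probability is P(j) = sin^2((2j+1)*theta), where sin(theta) = sqrt(k/N).
N = 2^32 = 4294967296, k = 3
sin(theta) = sqrt(k/N) = 2.642899792e-05
theta = arcsin(sqrt(k/N)) = 2.642899792e-05 rad
P(j) reaches its first maximum when (2j+1)*theta is as close as possible to pi/2, i.e. j = round(pi/(4*theta) - 1/2).
pi/(4*theta) - 1/2 = 29716.7888
(For comparison, the common estimate pi/4 * sqrt(N/k) = 29717.2888; the exact maximiser is used here.)
Optimal iterations = 29717

29717


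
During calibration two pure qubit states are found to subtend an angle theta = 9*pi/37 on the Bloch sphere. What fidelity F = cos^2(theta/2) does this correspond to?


For states separated by angle theta on Bloch sphere:
F = cos^2(theta/2)
theta = 9*pi/37 = 0.7642
theta/2 = 0.3821
cos(theta/2) = 0.9279
F = 0.8610

0.8610


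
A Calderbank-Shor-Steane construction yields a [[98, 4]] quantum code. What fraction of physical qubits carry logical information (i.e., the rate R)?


Code rate R = k/n
= 4/98
= 0.0408

0.0408


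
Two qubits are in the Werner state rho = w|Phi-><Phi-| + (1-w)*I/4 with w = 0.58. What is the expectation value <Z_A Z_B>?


|Phi-> = (|00> - |11>)/sqrt(2)
For the pure Bell state, <Z_A Z_B> = +1 (Bell-state Pauli correlator).
The maximally-mixed part I/4 has tr(I/4 * P tensor P) = 0 for any traceless Pauli P.
So <Z_A Z_B>_rho = w * (+1) + (1 - w) * 0
= 0.58 * (+1)
= 0.5800

0.5800


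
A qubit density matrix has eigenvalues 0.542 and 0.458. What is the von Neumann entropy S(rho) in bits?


S = -p*log2(p) - (1-p)*log2(1-p)
p = 0.5420, 1-p = 0.4580
= -0.5420 * log2(0.5420) - 0.4580 * log2(0.4580)
= -(-0.4789) - (-0.5160)
= 0.9949

0.9949


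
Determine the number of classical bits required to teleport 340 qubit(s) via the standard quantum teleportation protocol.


Quantum teleportation requires 2 classical bits per qubit teleported.
340 qubit(s) -> 2 * 340 = 680 classical bits

680


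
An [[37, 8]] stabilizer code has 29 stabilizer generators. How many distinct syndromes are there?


Each stabilizer generator gives a binary (+1 or -1) measurement outcome.
With 29 independent generators:
Total syndromes = 2^29
= 536870912

536870912


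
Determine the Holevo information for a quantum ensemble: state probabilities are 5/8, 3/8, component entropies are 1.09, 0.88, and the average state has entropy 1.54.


chi = S(rho) - sum_i p_i * S(rho_i)
Weighted entropy = 5/8 * 1.09 + 3/8 * 0.88
= 1.0112
chi = 1.54 - 1.0112
= 0.5288

0.5288


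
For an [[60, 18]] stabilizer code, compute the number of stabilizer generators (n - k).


For an [[n,k]] stabilizer code:
Number of stabilizer generators = n - k
= 60 - 18
= 42

42


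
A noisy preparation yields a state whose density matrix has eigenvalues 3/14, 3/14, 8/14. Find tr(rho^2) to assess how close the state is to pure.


tr(rho^2) = sum of eigenvalues squared
= (3/14)^2 + (3/14)^2 + (8/14)^2
= (9 + 9 + 64) / 196
= 82/196
= 0.4184

0.4184


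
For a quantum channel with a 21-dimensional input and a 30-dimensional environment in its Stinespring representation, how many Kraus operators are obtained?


Tracing out the environment in an orthonormal basis {|i>_E} gives Kraus operators K_i = <i|_E U |0>_E.
Number of Kraus operators = dim(H_env) = d_env
= 30

30


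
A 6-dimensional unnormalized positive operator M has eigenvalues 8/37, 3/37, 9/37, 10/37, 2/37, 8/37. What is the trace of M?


tr(M) = sum of eigenvalues
= 8/37 + 3/37 + 9/37 + 10/37 + 2/37 + 8/37
= 40/37
= 1.0811

1.0811
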